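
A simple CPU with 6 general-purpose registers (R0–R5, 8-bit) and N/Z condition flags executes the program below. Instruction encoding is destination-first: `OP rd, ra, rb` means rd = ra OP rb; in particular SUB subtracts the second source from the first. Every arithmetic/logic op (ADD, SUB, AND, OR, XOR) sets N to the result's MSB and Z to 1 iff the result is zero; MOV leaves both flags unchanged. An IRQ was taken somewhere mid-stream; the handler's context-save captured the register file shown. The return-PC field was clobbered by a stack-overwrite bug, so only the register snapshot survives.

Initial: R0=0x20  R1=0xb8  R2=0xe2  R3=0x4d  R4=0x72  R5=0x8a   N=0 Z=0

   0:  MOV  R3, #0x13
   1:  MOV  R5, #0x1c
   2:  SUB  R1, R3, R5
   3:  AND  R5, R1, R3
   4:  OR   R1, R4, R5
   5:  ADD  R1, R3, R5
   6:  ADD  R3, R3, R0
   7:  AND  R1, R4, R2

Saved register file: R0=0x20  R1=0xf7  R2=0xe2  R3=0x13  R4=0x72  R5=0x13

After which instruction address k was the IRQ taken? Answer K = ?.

K = 3

after  0: R0=0x20 R1=0xb8 R2=0xe2 R3=0x13 R4=0x72 R5=0x8a  N=0 Z=0
after  1: R0=0x20 R1=0xb8 R2=0xe2 R3=0x13 R4=0x72 R5=0x1c  N=0 Z=0
after  2: R0=0x20 R1=0xf7 R2=0xe2 R3=0x13 R4=0x72 R5=0x1c  N=1 Z=0
after  3: R0=0x20 R1=0xf7 R2=0xe2 R3=0x13 R4=0x72 R5=0x13  N=0 Z=0
-- IRQ taken; context saved, return-PC = 4 --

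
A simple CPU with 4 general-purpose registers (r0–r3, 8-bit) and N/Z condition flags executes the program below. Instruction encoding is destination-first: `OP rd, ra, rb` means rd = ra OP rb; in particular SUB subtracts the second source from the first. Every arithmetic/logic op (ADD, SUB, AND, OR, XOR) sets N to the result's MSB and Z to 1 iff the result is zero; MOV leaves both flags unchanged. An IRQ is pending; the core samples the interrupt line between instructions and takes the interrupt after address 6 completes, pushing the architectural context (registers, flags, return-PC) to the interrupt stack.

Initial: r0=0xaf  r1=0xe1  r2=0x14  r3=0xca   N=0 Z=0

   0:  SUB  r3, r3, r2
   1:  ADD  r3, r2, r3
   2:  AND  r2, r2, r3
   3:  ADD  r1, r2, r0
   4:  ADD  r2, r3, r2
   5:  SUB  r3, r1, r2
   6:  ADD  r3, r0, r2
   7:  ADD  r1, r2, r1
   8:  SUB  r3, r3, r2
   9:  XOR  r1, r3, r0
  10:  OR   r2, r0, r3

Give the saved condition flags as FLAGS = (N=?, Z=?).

FLAGS = (N=0, Z=0)

after  0: r0=0xaf r1=0xe1 r2=0x14 r3=0xb6  N=1 Z=0
after  1: r0=0xaf r1=0xe1 r2=0x14 r3=0xca  N=1 Z=0
after  2: r0=0xaf r1=0xe1 r2=0x00 r3=0xca  N=0 Z=1
after  3: r0=0xaf r1=0xaf r2=0x00 r3=0xca  N=1 Z=0
after  4: r0=0xaf r1=0xaf r2=0xca r3=0xca  N=1 Z=0
after  5: r0=0xaf r1=0xaf r2=0xca r3=0xe5  N=1 Z=0
after  6: r0=0xaf r1=0xaf r2=0xca r3=0x79  N=0 Z=0
-- IRQ taken; context saved, return-PC = 7 --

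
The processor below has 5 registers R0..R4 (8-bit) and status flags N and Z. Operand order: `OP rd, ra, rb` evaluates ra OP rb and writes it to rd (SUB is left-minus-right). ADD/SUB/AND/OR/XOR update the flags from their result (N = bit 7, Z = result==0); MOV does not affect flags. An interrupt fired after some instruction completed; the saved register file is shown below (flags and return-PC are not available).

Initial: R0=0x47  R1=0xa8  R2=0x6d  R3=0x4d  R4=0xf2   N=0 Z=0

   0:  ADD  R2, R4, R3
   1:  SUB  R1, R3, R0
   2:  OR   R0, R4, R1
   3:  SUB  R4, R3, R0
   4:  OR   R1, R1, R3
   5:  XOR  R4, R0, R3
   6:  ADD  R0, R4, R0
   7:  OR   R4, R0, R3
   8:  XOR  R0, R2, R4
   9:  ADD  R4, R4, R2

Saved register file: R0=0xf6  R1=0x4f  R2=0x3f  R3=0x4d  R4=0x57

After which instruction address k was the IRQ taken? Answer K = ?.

K = 4

after  0: R0=0x47 R1=0xa8 R2=0x3f R3=0x4d R4=0xf2  N=0 Z=0
after  1: R0=0x47 R1=0x06 R2=0x3f R3=0x4d R4=0xf2  N=0 Z=0
after  2: R0=0xf6 R1=0x06 R2=0x3f R3=0x4d R4=0xf2  N=1 Z=0
after  3: R0=0xf6 R1=0x06 R2=0x3f R3=0x4d R4=0x57  N=0 Z=0
after  4: R0=0xf6 R1=0x4f R2=0x3f R3=0x4d R4=0x57  N=0 Z=0
-- IRQ taken; context saved, return-PC = 5 --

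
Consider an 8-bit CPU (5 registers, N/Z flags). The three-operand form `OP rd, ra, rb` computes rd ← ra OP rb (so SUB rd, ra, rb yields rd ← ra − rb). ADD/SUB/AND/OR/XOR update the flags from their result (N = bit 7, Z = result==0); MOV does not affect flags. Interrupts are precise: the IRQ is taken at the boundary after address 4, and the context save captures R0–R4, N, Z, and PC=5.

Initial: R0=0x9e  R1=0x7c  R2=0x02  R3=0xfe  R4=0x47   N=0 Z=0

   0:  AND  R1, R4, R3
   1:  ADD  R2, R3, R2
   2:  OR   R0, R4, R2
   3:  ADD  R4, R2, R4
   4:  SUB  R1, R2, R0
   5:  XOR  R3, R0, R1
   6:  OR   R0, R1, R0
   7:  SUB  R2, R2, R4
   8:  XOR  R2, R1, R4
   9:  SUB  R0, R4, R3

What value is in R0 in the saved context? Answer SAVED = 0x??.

SAVED = 0x47

after  0: R0=0x9e R1=0x46 R2=0x02 R3=0xfe R4=0x47  N=0 Z=0
after  1: R0=0x9e R1=0x46 R2=0x00 R3=0xfe R4=0x47  N=0 Z=1
after  2: R0=0x47 R1=0x46 R2=0x00 R3=0xfe R4=0x47  N=0 Z=0
after  3: R0=0x47 R1=0x46 R2=0x00 R3=0xfe R4=0x47  N=0 Z=0
after  4: R0=0x47 R1=0xb9 R2=0x00 R3=0xfe R4=0x47  N=1 Z=0
-- IRQ taken; context saved, return-PC = 5 --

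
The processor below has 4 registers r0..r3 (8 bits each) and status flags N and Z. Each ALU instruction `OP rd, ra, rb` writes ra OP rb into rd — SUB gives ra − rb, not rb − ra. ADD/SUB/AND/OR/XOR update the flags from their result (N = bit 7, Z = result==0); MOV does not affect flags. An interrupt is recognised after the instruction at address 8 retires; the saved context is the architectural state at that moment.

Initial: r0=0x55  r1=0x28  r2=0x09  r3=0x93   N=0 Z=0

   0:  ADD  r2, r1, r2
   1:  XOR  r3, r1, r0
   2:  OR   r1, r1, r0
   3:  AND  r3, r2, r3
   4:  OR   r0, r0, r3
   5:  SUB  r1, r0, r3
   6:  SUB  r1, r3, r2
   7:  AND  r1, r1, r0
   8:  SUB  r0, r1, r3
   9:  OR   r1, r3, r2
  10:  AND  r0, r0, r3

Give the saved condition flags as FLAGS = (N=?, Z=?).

after  0: r0=0x55 r1=0x28 r2=0x31 r3=0x93  N=0 Z=0
after  1: r0=0x55 r1=0x28 r2=0x31 r3=0x7d  N=0 Z=0
after  2: r0=0x55 r1=0x7d r2=0x31 r3=0x7d  N=0 Z=0
after  3: r0=0x55 r1=0x7d r2=0x31 r3=0x31  N=0 Z=0
after  4: r0=0x75 r1=0x7d r2=0x31 r3=0x31  N=0 Z=0
after  5: r0=0x75 r1=0x44 r2=0x31 r3=0x31  N=0 Z=0
after  6: r0=0x75 r1=0x00 r2=0x31 r3=0x31  N=0 Z=1
after  7: r0=0x75 r1=0x00 r2=0x31 r3=0x31  N=0 Z=1
after  8: r0=0xcf r1=0x00 r2=0x31 r3=0x31  N=1 Z=0
-- IRQ taken; context saved, return-PC = 9 --

FLAGS = (N=1, Z=0)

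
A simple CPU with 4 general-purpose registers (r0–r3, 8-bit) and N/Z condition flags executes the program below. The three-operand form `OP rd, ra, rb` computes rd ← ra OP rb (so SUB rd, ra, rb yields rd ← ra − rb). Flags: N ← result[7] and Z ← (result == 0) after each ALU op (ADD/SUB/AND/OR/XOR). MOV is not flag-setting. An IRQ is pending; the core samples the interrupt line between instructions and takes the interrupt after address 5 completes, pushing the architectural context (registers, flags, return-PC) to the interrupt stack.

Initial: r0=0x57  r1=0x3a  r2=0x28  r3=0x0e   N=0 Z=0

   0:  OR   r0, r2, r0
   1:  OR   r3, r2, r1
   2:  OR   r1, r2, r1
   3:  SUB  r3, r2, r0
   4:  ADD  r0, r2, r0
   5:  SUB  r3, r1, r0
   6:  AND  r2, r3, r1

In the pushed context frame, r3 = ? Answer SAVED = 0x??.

after  0: r0=0x7f r1=0x3a r2=0x28 r3=0x0e  N=0 Z=0
after  1: r0=0x7f r1=0x3a r2=0x28 r3=0x3a  N=0 Z=0
after  2: r0=0x7f r1=0x3a r2=0x28 r3=0x3a  N=0 Z=0
after  3: r0=0x7f r1=0x3a r2=0x28 r3=0xa9  N=1 Z=0
after  4: r0=0xa7 r1=0x3a r2=0x28 r3=0xa9  N=1 Z=0
after  5: r0=0xa7 r1=0x3a r2=0x28 r3=0x93  N=1 Z=0
-- IRQ taken; context saved, return-PC = 6 --

SAVED = 0x93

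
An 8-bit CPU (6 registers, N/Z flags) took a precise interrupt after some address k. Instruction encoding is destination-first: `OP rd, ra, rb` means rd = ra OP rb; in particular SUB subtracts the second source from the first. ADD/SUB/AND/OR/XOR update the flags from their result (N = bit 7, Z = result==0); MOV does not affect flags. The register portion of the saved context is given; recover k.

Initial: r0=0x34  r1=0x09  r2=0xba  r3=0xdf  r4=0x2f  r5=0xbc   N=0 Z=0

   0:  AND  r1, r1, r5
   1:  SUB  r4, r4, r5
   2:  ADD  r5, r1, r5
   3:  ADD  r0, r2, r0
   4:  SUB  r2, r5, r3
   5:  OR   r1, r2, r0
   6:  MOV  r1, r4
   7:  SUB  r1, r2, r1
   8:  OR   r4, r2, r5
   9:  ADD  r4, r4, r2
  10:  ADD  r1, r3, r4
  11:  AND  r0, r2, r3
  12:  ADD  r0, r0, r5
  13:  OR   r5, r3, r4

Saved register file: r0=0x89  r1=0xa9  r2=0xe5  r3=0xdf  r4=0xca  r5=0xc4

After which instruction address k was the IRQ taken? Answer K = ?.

K = 12

after  0: r0=0x34 r1=0x08 r2=0xba r3=0xdf r4=0x2f r5=0xbc  N=0 Z=0
after  1: r0=0x34 r1=0x08 r2=0xba r3=0xdf r4=0x73 r5=0xbc  N=0 Z=0
after  2: r0=0x34 r1=0x08 r2=0xba r3=0xdf r4=0x73 r5=0xc4  N=1 Z=0
after  3: r0=0xee r1=0x08 r2=0xba r3=0xdf r4=0x73 r5=0xc4  N=1 Z=0
after  4: r0=0xee r1=0x08 r2=0xe5 r3=0xdf r4=0x73 r5=0xc4  N=1 Z=0
after  5: r0=0xee r1=0xef r2=0xe5 r3=0xdf r4=0x73 r5=0xc4  N=1 Z=0
after  6: r0=0xee r1=0x73 r2=0xe5 r3=0xdf r4=0x73 r5=0xc4  N=1 Z=0
after  7: r0=0xee r1=0x72 r2=0xe5 r3=0xdf r4=0x73 r5=0xc4  N=0 Z=0
after  8: r0=0xee r1=0x72 r2=0xe5 r3=0xdf r4=0xe5 r5=0xc4  N=1 Z=0
after  9: r0=0xee r1=0x72 r2=0xe5 r3=0xdf r4=0xca r5=0xc4  N=1 Z=0
after 10: r0=0xee r1=0xa9 r2=0xe5 r3=0xdf r4=0xca r5=0xc4  N=1 Z=0
after 11: r0=0xc5 r1=0xa9 r2=0xe5 r3=0xdf r4=0xca r5=0xc4  N=1 Z=0
after 12: r0=0x89 r1=0xa9 r2=0xe5 r3=0xdf r4=0xca r5=0xc4  N=1 Z=0
-- IRQ taken; context saved, return-PC = 13 --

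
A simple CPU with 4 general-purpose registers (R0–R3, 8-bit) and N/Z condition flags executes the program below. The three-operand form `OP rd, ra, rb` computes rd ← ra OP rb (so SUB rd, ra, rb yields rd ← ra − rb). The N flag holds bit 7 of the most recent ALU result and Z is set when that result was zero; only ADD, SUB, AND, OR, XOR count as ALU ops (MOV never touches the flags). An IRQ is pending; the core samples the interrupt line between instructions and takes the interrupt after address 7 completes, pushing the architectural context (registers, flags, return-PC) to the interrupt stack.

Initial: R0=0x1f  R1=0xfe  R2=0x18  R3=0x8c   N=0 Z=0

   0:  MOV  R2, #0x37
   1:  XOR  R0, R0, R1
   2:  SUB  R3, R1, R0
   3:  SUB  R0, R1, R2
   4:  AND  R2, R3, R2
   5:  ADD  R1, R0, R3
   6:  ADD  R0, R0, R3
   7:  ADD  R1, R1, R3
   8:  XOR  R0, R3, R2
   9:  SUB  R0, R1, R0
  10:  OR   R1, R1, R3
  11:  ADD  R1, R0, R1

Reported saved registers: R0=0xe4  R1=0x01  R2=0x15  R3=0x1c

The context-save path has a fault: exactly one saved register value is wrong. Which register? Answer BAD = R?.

BAD = R3

after  0: R0=0x1f R1=0xfe R2=0x37 R3=0x8c  N=0 Z=0
after  1: R0=0xe1 R1=0xfe R2=0x37 R3=0x8c  N=1 Z=0
after  2: R0=0xe1 R1=0xfe R2=0x37 R3=0x1d  N=0 Z=0
after  3: R0=0xc7 R1=0xfe R2=0x37 R3=0x1d  N=1 Z=0
after  4: R0=0xc7 R1=0xfe R2=0x15 R3=0x1d  N=0 Z=0
after  5: R0=0xc7 R1=0xe4 R2=0x15 R3=0x1d  N=1 Z=0
after  6: R0=0xe4 R1=0xe4 R2=0x15 R3=0x1d  N=1 Z=0
after  7: R0=0xe4 R1=0x01 R2=0x15 R3=0x1d  N=0 Z=0
-- IRQ taken; context saved, return-PC = 8 --
mismatch: R3: reported 0x1c vs actual 0x1d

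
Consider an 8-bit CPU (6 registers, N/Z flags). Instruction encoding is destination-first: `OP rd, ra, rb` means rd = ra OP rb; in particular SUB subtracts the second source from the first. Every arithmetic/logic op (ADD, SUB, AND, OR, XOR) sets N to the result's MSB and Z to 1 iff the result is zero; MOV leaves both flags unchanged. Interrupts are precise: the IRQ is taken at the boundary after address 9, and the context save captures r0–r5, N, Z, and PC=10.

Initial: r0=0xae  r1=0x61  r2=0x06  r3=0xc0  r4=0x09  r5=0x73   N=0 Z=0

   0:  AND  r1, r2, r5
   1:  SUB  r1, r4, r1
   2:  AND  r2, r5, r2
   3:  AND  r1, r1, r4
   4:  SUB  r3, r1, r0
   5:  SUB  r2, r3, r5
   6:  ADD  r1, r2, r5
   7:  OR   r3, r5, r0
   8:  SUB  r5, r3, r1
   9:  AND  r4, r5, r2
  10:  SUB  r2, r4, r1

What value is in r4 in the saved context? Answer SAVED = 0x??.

SAVED = 0xa0

after  0: r0=0xae r1=0x02 r2=0x06 r3=0xc0 r4=0x09 r5=0x73  N=0 Z=0
after  1: r0=0xae r1=0x07 r2=0x06 r3=0xc0 r4=0x09 r5=0x73  N=0 Z=0
after  2: r0=0xae r1=0x07 r2=0x02 r3=0xc0 r4=0x09 r5=0x73  N=0 Z=0
after  3: r0=0xae r1=0x01 r2=0x02 r3=0xc0 r4=0x09 r5=0x73  N=0 Z=0
after  4: r0=0xae r1=0x01 r2=0x02 r3=0x53 r4=0x09 r5=0x73  N=0 Z=0
after  5: r0=0xae r1=0x01 r2=0xe0 r3=0x53 r4=0x09 r5=0x73  N=1 Z=0
after  6: r0=0xae r1=0x53 r2=0xe0 r3=0x53 r4=0x09 r5=0x73  N=0 Z=0
after  7: r0=0xae r1=0x53 r2=0xe0 r3=0xff r4=0x09 r5=0x73  N=1 Z=0
after  8: r0=0xae r1=0x53 r2=0xe0 r3=0xff r4=0x09 r5=0xac  N=1 Z=0
after  9: r0=0xae r1=0x53 r2=0xe0 r3=0xff r4=0xa0 r5=0xac  N=1 Z=0
-- IRQ taken; context saved, return-PC = 10 --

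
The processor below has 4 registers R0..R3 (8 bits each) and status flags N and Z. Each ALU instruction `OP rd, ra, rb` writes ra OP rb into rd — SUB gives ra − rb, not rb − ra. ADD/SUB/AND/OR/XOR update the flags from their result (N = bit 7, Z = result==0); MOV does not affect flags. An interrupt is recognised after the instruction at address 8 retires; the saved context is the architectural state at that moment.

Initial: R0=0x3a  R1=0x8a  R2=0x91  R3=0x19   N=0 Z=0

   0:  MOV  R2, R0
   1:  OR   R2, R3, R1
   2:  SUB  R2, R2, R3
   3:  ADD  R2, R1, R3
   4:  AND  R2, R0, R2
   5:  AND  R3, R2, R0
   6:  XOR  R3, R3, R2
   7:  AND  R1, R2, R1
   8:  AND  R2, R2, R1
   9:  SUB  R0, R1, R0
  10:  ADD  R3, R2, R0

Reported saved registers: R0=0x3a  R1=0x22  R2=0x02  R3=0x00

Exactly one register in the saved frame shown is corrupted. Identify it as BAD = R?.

after  0: R0=0x3a R1=0x8a R2=0x3a R3=0x19  N=0 Z=0
after  1: R0=0x3a R1=0x8a R2=0x9b R3=0x19  N=1 Z=0
after  2: R0=0x3a R1=0x8a R2=0x82 R3=0x19  N=1 Z=0
after  3: R0=0x3a R1=0x8a R2=0xa3 R3=0x19  N=1 Z=0
after  4: R0=0x3a R1=0x8a R2=0x22 R3=0x19  N=0 Z=0
after  5: R0=0x3a R1=0x8a R2=0x22 R3=0x22  N=0 Z=0
after  6: R0=0x3a R1=0x8a R2=0x22 R3=0x00  N=0 Z=1
after  7: R0=0x3a R1=0x02 R2=0x22 R3=0x00  N=0 Z=0
after  8: R0=0x3a R1=0x02 R2=0x02 R3=0x00  N=0 Z=0
-- IRQ taken; context saved, return-PC = 9 --
mismatch: R1: reported 0x22 vs actual 0x02

BAD = R1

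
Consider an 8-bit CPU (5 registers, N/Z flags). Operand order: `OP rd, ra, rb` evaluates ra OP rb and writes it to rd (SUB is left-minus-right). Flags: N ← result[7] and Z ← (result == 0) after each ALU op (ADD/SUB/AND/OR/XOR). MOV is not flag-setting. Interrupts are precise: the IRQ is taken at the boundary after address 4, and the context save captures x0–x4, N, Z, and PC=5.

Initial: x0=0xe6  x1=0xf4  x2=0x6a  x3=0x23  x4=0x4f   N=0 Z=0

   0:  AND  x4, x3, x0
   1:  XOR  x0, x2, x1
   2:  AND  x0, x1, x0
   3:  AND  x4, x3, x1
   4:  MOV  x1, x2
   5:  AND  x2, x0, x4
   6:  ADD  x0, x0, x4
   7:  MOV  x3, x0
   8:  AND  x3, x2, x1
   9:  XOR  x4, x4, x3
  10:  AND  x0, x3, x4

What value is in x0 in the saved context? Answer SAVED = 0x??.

after  0: x0=0xe6 x1=0xf4 x2=0x6a x3=0x23 x4=0x22  N=0 Z=0
after  1: x0=0x9e x1=0xf4 x2=0x6a x3=0x23 x4=0x22  N=1 Z=0
after  2: x0=0x94 x1=0xf4 x2=0x6a x3=0x23 x4=0x22  N=1 Z=0
after  3: x0=0x94 x1=0xf4 x2=0x6a x3=0x23 x4=0x20  N=0 Z=0
after  4: x0=0x94 x1=0x6a x2=0x6a x3=0x23 x4=0x20  N=0 Z=0
-- IRQ taken; context saved, return-PC = 5 --

SAVED = 0x94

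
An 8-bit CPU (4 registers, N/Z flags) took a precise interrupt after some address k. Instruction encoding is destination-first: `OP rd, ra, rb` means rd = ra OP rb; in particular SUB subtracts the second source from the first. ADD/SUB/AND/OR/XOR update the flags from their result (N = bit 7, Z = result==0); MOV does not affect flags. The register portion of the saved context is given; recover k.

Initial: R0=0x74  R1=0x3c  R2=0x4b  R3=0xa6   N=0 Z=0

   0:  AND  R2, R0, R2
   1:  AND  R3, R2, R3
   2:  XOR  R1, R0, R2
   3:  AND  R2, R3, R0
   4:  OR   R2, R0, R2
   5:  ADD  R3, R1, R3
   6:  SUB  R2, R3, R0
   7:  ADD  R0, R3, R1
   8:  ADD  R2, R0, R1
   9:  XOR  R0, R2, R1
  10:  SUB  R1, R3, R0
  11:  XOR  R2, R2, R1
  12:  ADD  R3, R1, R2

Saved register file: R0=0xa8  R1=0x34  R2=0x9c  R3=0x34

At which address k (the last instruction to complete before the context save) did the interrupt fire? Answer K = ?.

K = 9

after  0: R0=0x74 R1=0x3c R2=0x40 R3=0xa6  N=0 Z=0
after  1: R0=0x74 R1=0x3c R2=0x40 R3=0x00  N=0 Z=1
after  2: R0=0x74 R1=0x34 R2=0x40 R3=0x00  N=0 Z=0
after  3: R0=0x74 R1=0x34 R2=0x00 R3=0x00  N=0 Z=1
after  4: R0=0x74 R1=0x34 R2=0x74 R3=0x00  N=0 Z=0
after  5: R0=0x74 R1=0x34 R2=0x74 R3=0x34  N=0 Z=0
after  6: R0=0x74 R1=0x34 R2=0xc0 R3=0x34  N=1 Z=0
after  7: R0=0x68 R1=0x34 R2=0xc0 R3=0x34  N=0 Z=0
after  8: R0=0x68 R1=0x34 R2=0x9c R3=0x34  N=1 Z=0
after  9: R0=0xa8 R1=0x34 R2=0x9c R3=0x34  N=1 Z=0
-- IRQ taken; context saved, return-PC = 10 --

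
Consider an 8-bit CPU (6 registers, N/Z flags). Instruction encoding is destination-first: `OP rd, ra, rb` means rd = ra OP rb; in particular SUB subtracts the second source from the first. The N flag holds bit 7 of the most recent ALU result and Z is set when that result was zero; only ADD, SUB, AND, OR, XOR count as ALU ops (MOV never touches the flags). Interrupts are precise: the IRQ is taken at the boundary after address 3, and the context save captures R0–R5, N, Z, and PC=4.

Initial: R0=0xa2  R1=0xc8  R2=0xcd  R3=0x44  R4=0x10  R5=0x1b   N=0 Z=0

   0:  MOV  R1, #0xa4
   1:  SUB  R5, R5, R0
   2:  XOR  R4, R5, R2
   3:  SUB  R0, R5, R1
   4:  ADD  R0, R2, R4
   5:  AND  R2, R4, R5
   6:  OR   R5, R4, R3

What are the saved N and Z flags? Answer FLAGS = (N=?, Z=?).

after  0: R0=0xa2 R1=0xa4 R2=0xcd R3=0x44 R4=0x10 R5=0x1b  N=0 Z=0
after  1: R0=0xa2 R1=0xa4 R2=0xcd R3=0x44 R4=0x10 R5=0x79  N=0 Z=0
after  2: R0=0xa2 R1=0xa4 R2=0xcd R3=0x44 R4=0xb4 R5=0x79  N=1 Z=0
after  3: R0=0xd5 R1=0xa4 R2=0xcd R3=0x44 R4=0xb4 R5=0x79  N=1 Z=0
-- IRQ taken; context saved, return-PC = 4 --

FLAGS = (N=1, Z=0)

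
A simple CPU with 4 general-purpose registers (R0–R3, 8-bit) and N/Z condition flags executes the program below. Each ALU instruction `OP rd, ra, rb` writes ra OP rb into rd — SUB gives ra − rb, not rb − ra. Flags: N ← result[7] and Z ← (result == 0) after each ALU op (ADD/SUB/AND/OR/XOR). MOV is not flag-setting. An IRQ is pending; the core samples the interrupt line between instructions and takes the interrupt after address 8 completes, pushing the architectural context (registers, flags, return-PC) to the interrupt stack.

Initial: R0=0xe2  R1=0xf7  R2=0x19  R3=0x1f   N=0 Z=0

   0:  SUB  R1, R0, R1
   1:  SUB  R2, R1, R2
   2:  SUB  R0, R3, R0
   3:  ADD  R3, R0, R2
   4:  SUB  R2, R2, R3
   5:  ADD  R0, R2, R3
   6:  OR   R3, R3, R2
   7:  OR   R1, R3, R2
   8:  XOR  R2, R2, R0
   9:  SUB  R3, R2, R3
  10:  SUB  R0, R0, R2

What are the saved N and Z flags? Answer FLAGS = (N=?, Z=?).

after  0: R0=0xe2 R1=0xeb R2=0x19 R3=0x1f  N=1 Z=0
after  1: R0=0xe2 R1=0xeb R2=0xd2 R3=0x1f  N=1 Z=0
after  2: R0=0x3d R1=0xeb R2=0xd2 R3=0x1f  N=0 Z=0
after  3: R0=0x3d R1=0xeb R2=0xd2 R3=0x0f  N=0 Z=0
after  4: R0=0x3d R1=0xeb R2=0xc3 R3=0x0f  N=1 Z=0
after  5: R0=0xd2 R1=0xeb R2=0xc3 R3=0x0f  N=1 Z=0
after  6: R0=0xd2 R1=0xeb R2=0xc3 R3=0xcf  N=1 Z=0
after  7: R0=0xd2 R1=0xcf R2=0xc3 R3=0xcf  N=1 Z=0
after  8: R0=0xd2 R1=0xcf R2=0x11 R3=0xcf  N=0 Z=0
-- IRQ taken; context saved, return-PC = 9 --

FLAGS = (N=0, Z=0)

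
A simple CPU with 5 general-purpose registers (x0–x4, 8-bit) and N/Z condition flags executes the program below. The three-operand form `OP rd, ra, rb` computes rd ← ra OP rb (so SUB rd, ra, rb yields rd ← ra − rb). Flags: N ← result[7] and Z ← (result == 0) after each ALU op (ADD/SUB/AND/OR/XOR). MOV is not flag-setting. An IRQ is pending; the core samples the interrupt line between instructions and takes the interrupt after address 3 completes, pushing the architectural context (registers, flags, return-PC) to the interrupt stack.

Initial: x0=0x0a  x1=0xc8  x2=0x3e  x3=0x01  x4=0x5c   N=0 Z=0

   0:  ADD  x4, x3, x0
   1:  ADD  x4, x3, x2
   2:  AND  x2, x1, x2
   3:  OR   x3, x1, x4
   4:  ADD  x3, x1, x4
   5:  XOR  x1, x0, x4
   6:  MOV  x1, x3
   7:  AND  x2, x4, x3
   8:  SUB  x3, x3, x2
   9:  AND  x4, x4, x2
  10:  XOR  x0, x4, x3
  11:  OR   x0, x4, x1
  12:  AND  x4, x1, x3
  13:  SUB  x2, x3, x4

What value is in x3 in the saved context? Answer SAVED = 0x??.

after  0: x0=0x0a x1=0xc8 x2=0x3e x3=0x01 x4=0x0b  N=0 Z=0
after  1: x0=0x0a x1=0xc8 x2=0x3e x3=0x01 x4=0x3f  N=0 Z=0
after  2: x0=0x0a x1=0xc8 x2=0x08 x3=0x01 x4=0x3f  N=0 Z=0
after  3: x0=0x0a x1=0xc8 x2=0x08 x3=0xff x4=0x3f  N=1 Z=0
-- IRQ taken; context saved, return-PC = 4 --

SAVED = 0xff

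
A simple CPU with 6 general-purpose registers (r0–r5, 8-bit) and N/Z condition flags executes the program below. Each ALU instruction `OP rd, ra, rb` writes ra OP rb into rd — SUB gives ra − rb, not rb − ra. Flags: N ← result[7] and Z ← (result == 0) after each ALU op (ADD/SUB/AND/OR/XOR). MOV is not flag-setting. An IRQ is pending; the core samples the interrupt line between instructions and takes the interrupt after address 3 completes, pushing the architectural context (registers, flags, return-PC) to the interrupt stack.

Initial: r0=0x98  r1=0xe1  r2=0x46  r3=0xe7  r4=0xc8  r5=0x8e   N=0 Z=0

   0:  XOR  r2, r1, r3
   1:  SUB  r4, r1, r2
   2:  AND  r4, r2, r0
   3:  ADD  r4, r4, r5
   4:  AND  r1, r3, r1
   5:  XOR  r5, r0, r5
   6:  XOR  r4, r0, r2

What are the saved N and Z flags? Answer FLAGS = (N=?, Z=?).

FLAGS = (N=1, Z=0)

after  0: r0=0x98 r1=0xe1 r2=0x06 r3=0xe7 r4=0xc8 r5=0x8e  N=0 Z=0
after  1: r0=0x98 r1=0xe1 r2=0x06 r3=0xe7 r4=0xdb r5=0x8e  N=1 Z=0
after  2: r0=0x98 r1=0xe1 r2=0x06 r3=0xe7 r4=0x00 r5=0x8e  N=0 Z=1
after  3: r0=0x98 r1=0xe1 r2=0x06 r3=0xe7 r4=0x8e r5=0x8e  N=1 Z=0
-- IRQ taken; context saved, return-PC = 4 --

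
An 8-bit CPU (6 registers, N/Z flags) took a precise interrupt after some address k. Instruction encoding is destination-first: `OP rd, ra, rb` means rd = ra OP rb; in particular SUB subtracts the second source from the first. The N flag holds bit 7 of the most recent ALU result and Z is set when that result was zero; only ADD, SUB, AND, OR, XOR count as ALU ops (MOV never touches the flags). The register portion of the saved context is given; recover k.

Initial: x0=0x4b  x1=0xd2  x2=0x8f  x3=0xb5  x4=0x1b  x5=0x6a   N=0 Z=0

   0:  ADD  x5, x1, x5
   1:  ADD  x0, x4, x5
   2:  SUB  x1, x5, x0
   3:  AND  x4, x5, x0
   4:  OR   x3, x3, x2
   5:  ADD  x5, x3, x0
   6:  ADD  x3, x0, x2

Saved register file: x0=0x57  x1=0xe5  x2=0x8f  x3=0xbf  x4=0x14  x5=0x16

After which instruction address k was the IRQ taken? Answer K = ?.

K = 5

after  0: x0=0x4b x1=0xd2 x2=0x8f x3=0xb5 x4=0x1b x5=0x3c  N=0 Z=0
after  1: x0=0x57 x1=0xd2 x2=0x8f x3=0xb5 x4=0x1b x5=0x3c  N=0 Z=0
after  2: x0=0x57 x1=0xe5 x2=0x8f x3=0xb5 x4=0x1b x5=0x3c  N=1 Z=0
after  3: x0=0x57 x1=0xe5 x2=0x8f x3=0xb5 x4=0x14 x5=0x3c  N=0 Z=0
after  4: x0=0x57 x1=0xe5 x2=0x8f x3=0xbf x4=0x14 x5=0x3c  N=1 Z=0
after  5: x0=0x57 x1=0xe5 x2=0x8f x3=0xbf x4=0x14 x5=0x16  N=0 Z=0
-- IRQ taken; context saved, return-PC = 6 --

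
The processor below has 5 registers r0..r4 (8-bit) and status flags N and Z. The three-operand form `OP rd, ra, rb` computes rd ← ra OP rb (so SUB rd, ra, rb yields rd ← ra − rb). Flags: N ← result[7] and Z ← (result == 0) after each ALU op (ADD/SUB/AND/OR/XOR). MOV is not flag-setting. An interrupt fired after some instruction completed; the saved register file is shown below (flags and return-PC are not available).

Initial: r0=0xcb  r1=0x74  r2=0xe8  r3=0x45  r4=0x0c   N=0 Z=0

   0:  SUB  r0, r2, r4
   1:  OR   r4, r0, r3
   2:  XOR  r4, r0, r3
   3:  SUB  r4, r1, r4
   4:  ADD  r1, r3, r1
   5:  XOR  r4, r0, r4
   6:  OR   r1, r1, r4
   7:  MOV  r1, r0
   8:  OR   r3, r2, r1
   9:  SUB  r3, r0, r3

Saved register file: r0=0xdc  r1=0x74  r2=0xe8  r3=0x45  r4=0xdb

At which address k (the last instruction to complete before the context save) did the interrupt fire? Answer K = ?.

after  0: r0=0xdc r1=0x74 r2=0xe8 r3=0x45 r4=0x0c  N=1 Z=0
after  1: r0=0xdc r1=0x74 r2=0xe8 r3=0x45 r4=0xdd  N=1 Z=0
after  2: r0=0xdc r1=0x74 r2=0xe8 r3=0x45 r4=0x99  N=1 Z=0
after  3: r0=0xdc r1=0x74 r2=0xe8 r3=0x45 r4=0xdb  N=1 Z=0
-- IRQ taken; context saved, return-PC = 4 --

K = 3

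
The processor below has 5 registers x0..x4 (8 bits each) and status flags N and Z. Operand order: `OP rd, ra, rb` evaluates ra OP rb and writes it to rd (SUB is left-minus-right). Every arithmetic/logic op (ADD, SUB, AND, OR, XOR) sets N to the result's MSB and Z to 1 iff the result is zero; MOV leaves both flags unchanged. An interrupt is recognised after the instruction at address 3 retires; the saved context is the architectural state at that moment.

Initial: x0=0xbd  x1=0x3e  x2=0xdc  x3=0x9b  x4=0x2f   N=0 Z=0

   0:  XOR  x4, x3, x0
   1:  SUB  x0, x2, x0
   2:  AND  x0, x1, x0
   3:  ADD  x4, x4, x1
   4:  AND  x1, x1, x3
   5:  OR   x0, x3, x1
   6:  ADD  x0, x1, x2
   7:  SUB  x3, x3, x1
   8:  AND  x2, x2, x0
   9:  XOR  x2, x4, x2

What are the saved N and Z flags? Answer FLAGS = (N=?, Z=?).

after  0: x0=0xbd x1=0x3e x2=0xdc x3=0x9b x4=0x26  N=0 Z=0
after  1: x0=0x1f x1=0x3e x2=0xdc x3=0x9b x4=0x26  N=0 Z=0
after  2: x0=0x1e x1=0x3e x2=0xdc x3=0x9b x4=0x26  N=0 Z=0
after  3: x0=0x1e x1=0x3e x2=0xdc x3=0x9b x4=0x64  N=0 Z=0
-- IRQ taken; context saved, return-PC = 4 --

FLAGS = (N=0, Z=0)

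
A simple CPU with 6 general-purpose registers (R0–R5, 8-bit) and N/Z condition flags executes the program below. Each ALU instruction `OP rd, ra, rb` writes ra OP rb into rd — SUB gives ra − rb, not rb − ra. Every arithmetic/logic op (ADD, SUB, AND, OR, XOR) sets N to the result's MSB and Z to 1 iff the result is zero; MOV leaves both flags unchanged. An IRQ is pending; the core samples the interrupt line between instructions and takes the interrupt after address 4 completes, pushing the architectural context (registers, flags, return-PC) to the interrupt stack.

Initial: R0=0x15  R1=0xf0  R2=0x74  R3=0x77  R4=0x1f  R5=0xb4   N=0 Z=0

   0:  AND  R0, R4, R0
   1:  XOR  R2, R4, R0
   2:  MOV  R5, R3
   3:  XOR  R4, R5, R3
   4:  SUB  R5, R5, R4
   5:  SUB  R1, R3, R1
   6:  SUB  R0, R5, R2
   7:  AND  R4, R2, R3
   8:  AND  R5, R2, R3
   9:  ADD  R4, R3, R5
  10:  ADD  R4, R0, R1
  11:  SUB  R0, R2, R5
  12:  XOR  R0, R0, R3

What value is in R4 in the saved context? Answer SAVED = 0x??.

after  0: R0=0x15 R1=0xf0 R2=0x74 R3=0x77 R4=0x1f R5=0xb4  N=0 Z=0
after  1: R0=0x15 R1=0xf0 R2=0x0a R3=0x77 R4=0x1f R5=0xb4  N=0 Z=0
after  2: R0=0x15 R1=0xf0 R2=0x0a R3=0x77 R4=0x1f R5=0x77  N=0 Z=0
after  3: R0=0x15 R1=0xf0 R2=0x0a R3=0x77 R4=0x00 R5=0x77  N=0 Z=1
after  4: R0=0x15 R1=0xf0 R2=0x0a R3=0x77 R4=0x00 R5=0x77  N=0 Z=0
-- IRQ taken; context saved, return-PC = 5 --

SAVED = 0x00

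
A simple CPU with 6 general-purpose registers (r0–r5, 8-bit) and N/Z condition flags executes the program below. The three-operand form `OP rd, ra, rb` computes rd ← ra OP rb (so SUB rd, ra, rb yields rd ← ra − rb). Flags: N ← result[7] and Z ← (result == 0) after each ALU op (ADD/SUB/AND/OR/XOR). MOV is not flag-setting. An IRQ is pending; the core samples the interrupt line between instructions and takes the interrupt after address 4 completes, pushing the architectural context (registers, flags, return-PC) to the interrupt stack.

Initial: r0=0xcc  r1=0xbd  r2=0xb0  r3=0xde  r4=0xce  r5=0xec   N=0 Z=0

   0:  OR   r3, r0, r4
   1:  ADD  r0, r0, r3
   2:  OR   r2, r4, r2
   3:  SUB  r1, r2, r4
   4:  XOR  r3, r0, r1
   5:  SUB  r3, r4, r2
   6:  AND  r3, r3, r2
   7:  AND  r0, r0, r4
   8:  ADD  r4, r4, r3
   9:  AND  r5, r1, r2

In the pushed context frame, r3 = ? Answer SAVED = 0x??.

after  0: r0=0xcc r1=0xbd r2=0xb0 r3=0xce r4=0xce r5=0xec  N=1 Z=0
after  1: r0=0x9a r1=0xbd r2=0xb0 r3=0xce r4=0xce r5=0xec  N=1 Z=0
after  2: r0=0x9a r1=0xbd r2=0xfe r3=0xce r4=0xce r5=0xec  N=1 Z=0
after  3: r0=0x9a r1=0x30 r2=0xfe r3=0xce r4=0xce r5=0xec  N=0 Z=0
after  4: r0=0x9a r1=0x30 r2=0xfe r3=0xaa r4=0xce r5=0xec  N=1 Z=0
-- IRQ taken; context saved, return-PC = 5 --

SAVED = 0xaa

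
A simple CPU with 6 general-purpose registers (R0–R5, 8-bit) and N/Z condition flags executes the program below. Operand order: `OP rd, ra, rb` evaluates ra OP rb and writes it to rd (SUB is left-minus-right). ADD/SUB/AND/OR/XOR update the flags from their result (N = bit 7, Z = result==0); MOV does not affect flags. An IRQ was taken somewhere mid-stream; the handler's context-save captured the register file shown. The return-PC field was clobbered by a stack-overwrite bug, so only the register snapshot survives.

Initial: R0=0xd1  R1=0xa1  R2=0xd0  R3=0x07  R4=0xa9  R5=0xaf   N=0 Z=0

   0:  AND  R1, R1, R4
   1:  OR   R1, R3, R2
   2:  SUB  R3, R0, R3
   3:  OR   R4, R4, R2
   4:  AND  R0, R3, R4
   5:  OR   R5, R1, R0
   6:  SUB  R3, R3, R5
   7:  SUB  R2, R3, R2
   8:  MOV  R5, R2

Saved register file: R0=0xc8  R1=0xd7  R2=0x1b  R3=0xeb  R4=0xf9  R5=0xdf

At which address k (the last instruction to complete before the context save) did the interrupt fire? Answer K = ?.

after  0: R0=0xd1 R1=0xa1 R2=0xd0 R3=0x07 R4=0xa9 R5=0xaf  N=1 Z=0
after  1: R0=0xd1 R1=0xd7 R2=0xd0 R3=0x07 R4=0xa9 R5=0xaf  N=1 Z=0
after  2: R0=0xd1 R1=0xd7 R2=0xd0 R3=0xca R4=0xa9 R5=0xaf  N=1 Z=0
after  3: R0=0xd1 R1=0xd7 R2=0xd0 R3=0xca R4=0xf9 R5=0xaf  N=1 Z=0
after  4: R0=0xc8 R1=0xd7 R2=0xd0 R3=0xca R4=0xf9 R5=0xaf  N=1 Z=0
after  5: R0=0xc8 R1=0xd7 R2=0xd0 R3=0xca R4=0xf9 R5=0xdf  N=1 Z=0
after  6: R0=0xc8 R1=0xd7 R2=0xd0 R3=0xeb R4=0xf9 R5=0xdf  N=1 Z=0
after  7: R0=0xc8 R1=0xd7 R2=0x1b R3=0xeb R4=0xf9 R5=0xdf  N=0 Z=0
-- IRQ taken; context saved, return-PC = 8 --

K = 7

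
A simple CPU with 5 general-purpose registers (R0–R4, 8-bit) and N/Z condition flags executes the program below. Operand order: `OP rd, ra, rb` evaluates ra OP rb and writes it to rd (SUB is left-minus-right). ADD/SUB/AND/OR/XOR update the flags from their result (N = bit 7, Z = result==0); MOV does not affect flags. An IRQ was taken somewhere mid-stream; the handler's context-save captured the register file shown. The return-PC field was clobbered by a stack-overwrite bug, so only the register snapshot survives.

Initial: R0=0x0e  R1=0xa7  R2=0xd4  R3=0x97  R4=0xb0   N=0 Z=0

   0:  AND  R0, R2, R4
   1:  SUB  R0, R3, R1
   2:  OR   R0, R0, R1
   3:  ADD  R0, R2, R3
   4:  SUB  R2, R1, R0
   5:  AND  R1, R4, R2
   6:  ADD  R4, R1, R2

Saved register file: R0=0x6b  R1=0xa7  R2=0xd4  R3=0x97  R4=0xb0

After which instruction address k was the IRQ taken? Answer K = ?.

after  0: R0=0x90 R1=0xa7 R2=0xd4 R3=0x97 R4=0xb0  N=1 Z=0
after  1: R0=0xf0 R1=0xa7 R2=0xd4 R3=0x97 R4=0xb0  N=1 Z=0
after  2: R0=0xf7 R1=0xa7 R2=0xd4 R3=0x97 R4=0xb0  N=1 Z=0
after  3: R0=0x6b R1=0xa7 R2=0xd4 R3=0x97 R4=0xb0  N=0 Z=0
-- IRQ taken; context saved, return-PC = 4 --

K = 3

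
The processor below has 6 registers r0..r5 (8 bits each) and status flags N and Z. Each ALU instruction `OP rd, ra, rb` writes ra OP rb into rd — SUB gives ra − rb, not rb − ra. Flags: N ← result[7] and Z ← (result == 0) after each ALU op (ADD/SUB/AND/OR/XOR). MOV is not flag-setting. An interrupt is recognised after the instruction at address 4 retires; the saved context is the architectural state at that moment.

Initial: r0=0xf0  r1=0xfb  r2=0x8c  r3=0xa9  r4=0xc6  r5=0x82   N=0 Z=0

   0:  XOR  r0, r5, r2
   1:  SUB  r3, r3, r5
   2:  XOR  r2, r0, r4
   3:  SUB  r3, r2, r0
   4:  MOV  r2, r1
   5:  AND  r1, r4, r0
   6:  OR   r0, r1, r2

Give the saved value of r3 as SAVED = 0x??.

after  0: r0=0x0e r1=0xfb r2=0x8c r3=0xa9 r4=0xc6 r5=0x82  N=0 Z=0
after  1: r0=0x0e r1=0xfb r2=0x8c r3=0x27 r4=0xc6 r5=0x82  N=0 Z=0
after  2: r0=0x0e r1=0xfb r2=0xc8 r3=0x27 r4=0xc6 r5=0x82  N=1 Z=0
after  3: r0=0x0e r1=0xfb r2=0xc8 r3=0xba r4=0xc6 r5=0x82  N=1 Z=0
after  4: r0=0x0e r1=0xfb r2=0xfb r3=0xba r4=0xc6 r5=0x82  N=1 Z=0
-- IRQ taken; context saved, return-PC = 5 --

SAVED = 0xba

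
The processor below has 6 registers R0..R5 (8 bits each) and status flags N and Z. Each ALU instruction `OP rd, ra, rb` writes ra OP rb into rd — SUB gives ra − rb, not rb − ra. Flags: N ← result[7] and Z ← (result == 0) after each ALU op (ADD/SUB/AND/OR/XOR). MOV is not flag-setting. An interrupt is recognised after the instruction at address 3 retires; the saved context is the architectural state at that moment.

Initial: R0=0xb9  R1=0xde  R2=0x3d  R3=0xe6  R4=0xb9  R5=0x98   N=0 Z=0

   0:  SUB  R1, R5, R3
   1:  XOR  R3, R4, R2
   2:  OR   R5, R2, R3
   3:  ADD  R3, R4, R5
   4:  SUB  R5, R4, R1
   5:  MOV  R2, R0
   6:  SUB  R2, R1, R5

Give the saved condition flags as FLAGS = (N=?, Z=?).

FLAGS = (N=0, Z=0)

after  0: R0=0xb9 R1=0xb2 R2=0x3d R3=0xe6 R4=0xb9 R5=0x98  N=1 Z=0
after  1: R0=0xb9 R1=0xb2 R2=0x3d R3=0x84 R4=0xb9 R5=0x98  N=1 Z=0
after  2: R0=0xb9 R1=0xb2 R2=0x3d R3=0x84 R4=0xb9 R5=0xbd  N=1 Z=0
after  3: R0=0xb9 R1=0xb2 R2=0x3d R3=0x76 R4=0xb9 R5=0xbd  N=0 Z=0
-- IRQ taken; context saved, return-PC = 4 --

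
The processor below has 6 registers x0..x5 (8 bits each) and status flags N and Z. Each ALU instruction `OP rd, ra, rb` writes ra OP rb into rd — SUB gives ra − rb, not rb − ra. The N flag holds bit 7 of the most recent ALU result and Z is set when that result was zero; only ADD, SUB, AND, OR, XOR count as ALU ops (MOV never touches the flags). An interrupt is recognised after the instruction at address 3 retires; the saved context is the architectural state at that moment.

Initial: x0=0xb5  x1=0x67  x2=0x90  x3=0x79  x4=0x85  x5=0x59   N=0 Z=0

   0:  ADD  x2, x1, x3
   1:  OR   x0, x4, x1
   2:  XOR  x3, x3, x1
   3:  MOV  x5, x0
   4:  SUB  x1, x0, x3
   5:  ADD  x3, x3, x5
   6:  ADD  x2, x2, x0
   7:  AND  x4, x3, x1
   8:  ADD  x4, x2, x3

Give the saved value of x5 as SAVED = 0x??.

SAVED = 0xe7

after  0: x0=0xb5 x1=0x67 x2=0xe0 x3=0x79 x4=0x85 x5=0x59  N=1 Z=0
after  1: x0=0xe7 x1=0x67 x2=0xe0 x3=0x79 x4=0x85 x5=0x59  N=1 Z=0
after  2: x0=0xe7 x1=0x67 x2=0xe0 x3=0x1e x4=0x85 x5=0x59  N=0 Z=0
after  3: x0=0xe7 x1=0x67 x2=0xe0 x3=0x1e x4=0x85 x5=0xe7  N=0 Z=0
-- IRQ taken; context saved, return-PC = 4 --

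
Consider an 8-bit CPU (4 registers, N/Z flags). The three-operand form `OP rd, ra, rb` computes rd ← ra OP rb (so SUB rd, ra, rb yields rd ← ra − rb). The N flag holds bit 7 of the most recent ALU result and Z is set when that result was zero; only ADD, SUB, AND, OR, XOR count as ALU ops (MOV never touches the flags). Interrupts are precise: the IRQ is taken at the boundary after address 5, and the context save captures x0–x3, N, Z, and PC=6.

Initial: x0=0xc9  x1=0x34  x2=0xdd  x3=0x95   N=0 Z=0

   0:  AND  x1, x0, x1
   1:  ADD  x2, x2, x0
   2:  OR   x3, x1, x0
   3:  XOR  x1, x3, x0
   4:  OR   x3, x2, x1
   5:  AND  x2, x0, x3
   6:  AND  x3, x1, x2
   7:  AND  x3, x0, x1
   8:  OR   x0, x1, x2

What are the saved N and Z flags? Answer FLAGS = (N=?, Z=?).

FLAGS = (N=1, Z=0)

after  0: x0=0xc9 x1=0x00 x2=0xdd x3=0x95  N=0 Z=1
after  1: x0=0xc9 x1=0x00 x2=0xa6 x3=0x95  N=1 Z=0
after  2: x0=0xc9 x1=0x00 x2=0xa6 x3=0xc9  N=1 Z=0
after  3: x0=0xc9 x1=0x00 x2=0xa6 x3=0xc9  N=0 Z=1
after  4: x0=0xc9 x1=0x00 x2=0xa6 x3=0xa6  N=1 Z=0
after  5: x0=0xc9 x1=0x00 x2=0x80 x3=0xa6  N=1 Z=0
-- IRQ taken; context saved, return-PC = 6 --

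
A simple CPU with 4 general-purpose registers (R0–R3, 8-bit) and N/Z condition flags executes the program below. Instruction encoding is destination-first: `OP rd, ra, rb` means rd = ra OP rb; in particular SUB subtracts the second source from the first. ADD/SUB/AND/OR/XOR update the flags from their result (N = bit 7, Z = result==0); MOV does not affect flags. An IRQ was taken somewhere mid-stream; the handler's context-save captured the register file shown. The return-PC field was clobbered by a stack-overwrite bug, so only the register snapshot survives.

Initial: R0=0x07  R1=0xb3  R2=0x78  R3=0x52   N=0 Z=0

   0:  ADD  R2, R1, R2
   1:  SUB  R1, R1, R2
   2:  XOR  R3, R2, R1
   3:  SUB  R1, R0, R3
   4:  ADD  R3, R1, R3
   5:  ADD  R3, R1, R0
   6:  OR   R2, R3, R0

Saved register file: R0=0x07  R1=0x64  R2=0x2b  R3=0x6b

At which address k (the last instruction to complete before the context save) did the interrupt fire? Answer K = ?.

after  0: R0=0x07 R1=0xb3 R2=0x2b R3=0x52  N=0 Z=0
after  1: R0=0x07 R1=0x88 R2=0x2b R3=0x52  N=1 Z=0
after  2: R0=0x07 R1=0x88 R2=0x2b R3=0xa3  N=1 Z=0
after  3: R0=0x07 R1=0x64 R2=0x2b R3=0xa3  N=0 Z=0
after  4: R0=0x07 R1=0x64 R2=0x2b R3=0x07  N=0 Z=0
after  5: R0=0x07 R1=0x64 R2=0x2b R3=0x6b  N=0 Z=0
-- IRQ taken; context saved, return-PC = 6 --

K = 5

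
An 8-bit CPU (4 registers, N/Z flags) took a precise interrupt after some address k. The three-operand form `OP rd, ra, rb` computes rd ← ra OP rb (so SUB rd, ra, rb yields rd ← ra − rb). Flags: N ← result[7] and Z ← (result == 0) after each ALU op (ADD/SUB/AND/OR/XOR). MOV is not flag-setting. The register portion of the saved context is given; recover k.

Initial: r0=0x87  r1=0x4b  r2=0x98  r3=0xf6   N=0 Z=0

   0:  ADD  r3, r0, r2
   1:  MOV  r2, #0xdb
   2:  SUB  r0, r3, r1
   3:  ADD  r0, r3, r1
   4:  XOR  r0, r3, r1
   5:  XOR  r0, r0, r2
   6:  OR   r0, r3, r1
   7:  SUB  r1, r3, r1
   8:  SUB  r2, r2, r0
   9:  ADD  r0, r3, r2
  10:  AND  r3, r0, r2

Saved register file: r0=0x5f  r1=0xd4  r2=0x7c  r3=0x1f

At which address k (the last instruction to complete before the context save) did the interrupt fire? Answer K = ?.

K = 8

after  0: r0=0x87 r1=0x4b r2=0x98 r3=0x1f  N=0 Z=0
after  1: r0=0x87 r1=0x4b r2=0xdb r3=0x1f  N=0 Z=0
after  2: r0=0xd4 r1=0x4b r2=0xdb r3=0x1f  N=1 Z=0
after  3: r0=0x6a r1=0x4b r2=0xdb r3=0x1f  N=0 Z=0
after  4: r0=0x54 r1=0x4b r2=0xdb r3=0x1f  N=0 Z=0
after  5: r0=0x8f r1=0x4b r2=0xdb r3=0x1f  N=1 Z=0
after  6: r0=0x5f r1=0x4b r2=0xdb r3=0x1f  N=0 Z=0
after  7: r0=0x5f r1=0xd4 r2=0xdb r3=0x1f  N=1 Z=0
after  8: r0=0x5f r1=0xd4 r2=0x7c r3=0x1f  N=0 Z=0
-- IRQ taken; context saved, return-PC = 9 --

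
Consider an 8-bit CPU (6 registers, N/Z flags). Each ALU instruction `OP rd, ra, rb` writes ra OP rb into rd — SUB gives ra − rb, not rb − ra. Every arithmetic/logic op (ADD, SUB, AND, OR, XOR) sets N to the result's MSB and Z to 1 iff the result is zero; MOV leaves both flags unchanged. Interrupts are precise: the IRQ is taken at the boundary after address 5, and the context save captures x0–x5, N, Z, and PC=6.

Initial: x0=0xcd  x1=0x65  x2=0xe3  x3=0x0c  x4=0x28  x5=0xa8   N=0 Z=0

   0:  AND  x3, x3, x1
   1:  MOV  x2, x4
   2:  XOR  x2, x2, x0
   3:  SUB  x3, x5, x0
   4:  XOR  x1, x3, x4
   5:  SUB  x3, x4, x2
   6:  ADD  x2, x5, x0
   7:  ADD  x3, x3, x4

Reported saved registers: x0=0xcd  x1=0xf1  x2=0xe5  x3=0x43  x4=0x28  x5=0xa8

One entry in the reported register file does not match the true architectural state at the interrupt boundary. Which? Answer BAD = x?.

BAD = x1

after  0: x0=0xcd x1=0x65 x2=0xe3 x3=0x04 x4=0x28 x5=0xa8  N=0 Z=0
after  1: x0=0xcd x1=0x65 x2=0x28 x3=0x04 x4=0x28 x5=0xa8  N=0 Z=0
after  2: x0=0xcd x1=0x65 x2=0xe5 x3=0x04 x4=0x28 x5=0xa8  N=1 Z=0
after  3: x0=0xcd x1=0x65 x2=0xe5 x3=0xdb x4=0x28 x5=0xa8  N=1 Z=0
after  4: x0=0xcd x1=0xf3 x2=0xe5 x3=0xdb x4=0x28 x5=0xa8  N=1 Z=0
after  5: x0=0xcd x1=0xf3 x2=0xe5 x3=0x43 x4=0x28 x5=0xa8  N=0 Z=0
-- IRQ taken; context saved, return-PC = 6 --
mismatch: x1: reported 0xf1 vs actual 0xf3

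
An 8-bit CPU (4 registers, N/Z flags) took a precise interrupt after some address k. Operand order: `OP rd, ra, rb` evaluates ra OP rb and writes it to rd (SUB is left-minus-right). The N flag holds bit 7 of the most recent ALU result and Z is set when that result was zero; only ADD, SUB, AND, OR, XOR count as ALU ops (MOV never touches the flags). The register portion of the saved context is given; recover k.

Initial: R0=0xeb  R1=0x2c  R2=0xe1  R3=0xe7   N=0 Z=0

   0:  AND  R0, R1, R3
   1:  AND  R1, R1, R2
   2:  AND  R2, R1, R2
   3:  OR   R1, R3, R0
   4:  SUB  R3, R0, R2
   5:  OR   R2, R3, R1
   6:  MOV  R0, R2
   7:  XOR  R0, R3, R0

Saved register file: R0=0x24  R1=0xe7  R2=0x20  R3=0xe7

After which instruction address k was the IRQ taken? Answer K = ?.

K = 3

after  0: R0=0x24 R1=0x2c R2=0xe1 R3=0xe7  N=0 Z=0
after  1: R0=0x24 R1=0x20 R2=0xe1 R3=0xe7  N=0 Z=0
after  2: R0=0x24 R1=0x20 R2=0x20 R3=0xe7  N=0 Z=0
after  3: R0=0x24 R1=0xe7 R2=0x20 R3=0xe7  N=1 Z=0
-- IRQ taken; context saved, return-PC = 4 --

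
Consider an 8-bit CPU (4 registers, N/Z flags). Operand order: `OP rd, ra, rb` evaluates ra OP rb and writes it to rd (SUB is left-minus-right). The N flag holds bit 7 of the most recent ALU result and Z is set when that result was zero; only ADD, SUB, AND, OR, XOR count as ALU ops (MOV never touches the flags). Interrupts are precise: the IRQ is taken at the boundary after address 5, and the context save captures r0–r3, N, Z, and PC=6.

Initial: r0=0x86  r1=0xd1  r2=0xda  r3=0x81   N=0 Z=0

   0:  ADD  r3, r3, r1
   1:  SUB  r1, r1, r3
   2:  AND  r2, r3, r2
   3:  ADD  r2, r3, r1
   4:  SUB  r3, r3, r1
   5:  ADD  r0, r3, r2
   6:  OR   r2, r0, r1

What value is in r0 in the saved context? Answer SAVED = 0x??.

SAVED = 0xa4

after  0: r0=0x86 r1=0xd1 r2=0xda r3=0x52  N=0 Z=0
after  1: r0=0x86 r1=0x7f r2=0xda r3=0x52  N=0 Z=0
after  2: r0=0x86 r1=0x7f r2=0x52 r3=0x52  N=0 Z=0
after  3: r0=0x86 r1=0x7f r2=0xd1 r3=0x52  N=1 Z=0
after  4: r0=0x86 r1=0x7f r2=0xd1 r3=0xd3  N=1 Z=0
after  5: r0=0xa4 r1=0x7f r2=0xd1 r3=0xd3  N=1 Z=0
-- IRQ taken; context saved, return-PC = 6 --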